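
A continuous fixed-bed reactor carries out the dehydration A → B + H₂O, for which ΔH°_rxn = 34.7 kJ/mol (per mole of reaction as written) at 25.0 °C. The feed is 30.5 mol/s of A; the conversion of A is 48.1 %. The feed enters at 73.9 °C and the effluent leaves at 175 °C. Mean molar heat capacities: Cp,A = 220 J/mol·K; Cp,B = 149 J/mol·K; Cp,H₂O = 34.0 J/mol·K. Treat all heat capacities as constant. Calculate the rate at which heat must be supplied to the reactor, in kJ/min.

Extent of reaction ξ = 0.481 × 30.5 = 14.67 mol/s
Reaction term: ξ·ΔH°_rxn = 14.67 × 34.7 = 509.07 kJ/s
Sensible, feed 73.9→25 °C: -328.12 kJ/s
Outlet flows (mol/s): A 15.83, B 14.67, H₂O 14.67
Sensible, products 25→175 °C: 925.08 kJ/s
Q = ΔH = 1106 kJ/s = 1106 kW
Heat supplied = 66362 kJ/min

Q_in = 66400 kJ/min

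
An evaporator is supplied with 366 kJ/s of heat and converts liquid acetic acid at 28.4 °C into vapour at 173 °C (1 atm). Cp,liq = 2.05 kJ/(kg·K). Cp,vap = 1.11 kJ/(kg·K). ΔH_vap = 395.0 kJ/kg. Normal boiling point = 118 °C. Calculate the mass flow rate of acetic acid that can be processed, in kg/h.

ṁ = 2060 kg/h

Δh = 2.05×(118−28.4) + 395.0 + 1.11×(173−118) = 639.73 kJ/kg
Q = 366 kJ/s = 366 kJ/s = 1.3176e+06 kJ/h
ṁ = Q/Δh = 1.3176e+06 / 639.73 = 2059.6 kg/h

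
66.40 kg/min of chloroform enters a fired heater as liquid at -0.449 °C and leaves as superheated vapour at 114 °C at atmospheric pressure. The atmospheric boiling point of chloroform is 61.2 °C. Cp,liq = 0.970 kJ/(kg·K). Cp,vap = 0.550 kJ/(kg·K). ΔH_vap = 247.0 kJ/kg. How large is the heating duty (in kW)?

liquid -0.449→61.2 °C: 59.8 kJ/kg
vaporisation at 61.2 °C: 247 kJ/kg
vapour 61.2→114 °C: 29.04 kJ/kg
Δh = 59.8 + 247 + 29.04 = 335.84 kJ/kg
Q = ṁ·Δh = 66.40 kg/min × 335.84 kJ/kg = 22300 kJ/min
|Q| = 371.66 kW

Q = 372 kW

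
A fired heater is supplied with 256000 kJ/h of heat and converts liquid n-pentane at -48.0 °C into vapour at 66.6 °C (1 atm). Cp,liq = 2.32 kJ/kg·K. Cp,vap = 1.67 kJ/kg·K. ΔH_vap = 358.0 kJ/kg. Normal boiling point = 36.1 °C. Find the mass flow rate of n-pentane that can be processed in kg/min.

Δh = 2.32×(36.1−-48.0) + 358.0 + 1.67×(66.6−36.1) = 604.05 kJ/kg
Q = 256000 kJ/h = 71.111 kJ/s = 4266.7 kJ/min
ṁ = Q/Δh = 4266.7 / 604.05 = 7.0635 kg/min

ṁ = 7.06 kg/min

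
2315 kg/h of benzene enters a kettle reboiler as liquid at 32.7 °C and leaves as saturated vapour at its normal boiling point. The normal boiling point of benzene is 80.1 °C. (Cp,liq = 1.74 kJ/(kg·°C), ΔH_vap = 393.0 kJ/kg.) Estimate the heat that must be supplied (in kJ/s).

liquid 32.7→80.1 °C: 82.476 kJ/kg
vaporisation at 80.1 °C: 393 kJ/kg
Δh = 82.476 + 393 = 475.48 kJ/kg
Q = ṁ·Δh = 2315 kg/h × 475.48 kJ/kg = 1.1007e+06 kJ/h
|Q| = 305.76 kW

Q = 306 kJ/s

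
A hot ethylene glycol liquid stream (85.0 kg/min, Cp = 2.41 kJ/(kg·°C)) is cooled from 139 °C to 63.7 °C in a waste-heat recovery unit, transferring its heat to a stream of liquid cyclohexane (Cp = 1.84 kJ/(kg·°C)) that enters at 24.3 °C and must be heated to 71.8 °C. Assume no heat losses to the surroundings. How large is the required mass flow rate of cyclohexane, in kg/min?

ṁ_c = 176 kg/min

Heat released by hot stream: Q = 85.0 × 2.41 × (139 − 63.7) = 15425 kJ/min
Energy balance on cold side (adiabatic exchanger): Q = ṁ_c·Cp_c·(T_c,out − T_c,in)
ṁ_c = 15425 / [1.84 × (71.8 − 24.3)] = 176.49 kg/min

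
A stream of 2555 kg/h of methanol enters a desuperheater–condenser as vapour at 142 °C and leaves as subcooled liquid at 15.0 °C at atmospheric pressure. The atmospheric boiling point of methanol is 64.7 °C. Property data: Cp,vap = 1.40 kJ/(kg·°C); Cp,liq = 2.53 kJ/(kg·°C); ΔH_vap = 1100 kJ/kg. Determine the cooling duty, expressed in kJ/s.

vapour 142→64.7 °C: -108.22 kJ/kg
condensation at 64.7 °C: -1100 kJ/kg
liquid 64.7→15.0 °C: -125.74 kJ/kg
Δh = -108.22 + -1100 + -125.74 = -1334 kJ/kg
Q = ṁ·Δh = 2555 kg/h × -1334 kJ/kg = -3.4083e+06 kJ/h
|Q| = 946.74 kW

Q_c = 947 kJ/s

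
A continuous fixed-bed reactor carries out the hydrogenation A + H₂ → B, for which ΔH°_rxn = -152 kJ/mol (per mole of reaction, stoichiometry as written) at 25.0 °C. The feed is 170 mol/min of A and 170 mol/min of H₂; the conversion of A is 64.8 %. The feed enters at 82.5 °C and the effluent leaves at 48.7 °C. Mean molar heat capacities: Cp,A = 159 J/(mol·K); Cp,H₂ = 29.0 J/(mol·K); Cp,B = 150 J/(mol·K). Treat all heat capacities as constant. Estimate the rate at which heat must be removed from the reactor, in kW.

Extent of reaction ξ = 0.648 × 170 = 110.16 mol/min
Reaction term: ξ·ΔH°_rxn = 110.16 × -152 = -16744 kJ/min
Sensible, feed 82.5→25 °C: -1837.7 kJ/min
Outlet flows (mol/min): A 59.84, H₂ 59.84, B 110.16
Sensible, products 25→48.7 °C: 658.24 kJ/min
Q = ΔH = -17924 kJ/min = -298.73 kW
Heat removed = 298.73 kW

Q_out = 299 kW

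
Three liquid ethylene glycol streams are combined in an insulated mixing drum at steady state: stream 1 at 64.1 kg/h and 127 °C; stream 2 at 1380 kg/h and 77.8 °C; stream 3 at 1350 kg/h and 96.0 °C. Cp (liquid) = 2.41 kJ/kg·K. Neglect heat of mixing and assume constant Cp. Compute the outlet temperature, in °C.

Adiabatic, steady state ⇒ Σ ṁᵢCp,ᵢ(T_out − Tᵢ) = 0
Σ ṁᵢCp,ᵢTᵢ = 64.1×2.41×127 + 1380×2.41×77.8 + 1350×2.41×96.0 = 590700
Σ ṁᵢCp,ᵢ = 64.1×2.41 + 1380×2.41 + 1350×2.41 = 6733.8
T_out = 590700 / 6733.8 = 87.722 °C

T_out = 87.7 °C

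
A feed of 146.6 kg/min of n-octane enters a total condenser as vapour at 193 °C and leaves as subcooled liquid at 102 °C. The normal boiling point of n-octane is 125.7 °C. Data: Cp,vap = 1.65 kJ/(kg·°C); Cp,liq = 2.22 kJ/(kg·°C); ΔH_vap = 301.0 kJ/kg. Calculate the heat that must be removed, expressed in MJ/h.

vapour 193→125.7 °C: -111.04 kJ/kg
condensation at 125.7 °C: -301 kJ/kg
liquid 125.7→102 °C: -52.614 kJ/kg
Δh = -111.04 + -301 + -52.614 = -464.66 kJ/kg
Q = ṁ·Δh = 146.6 kg/min × -464.66 kJ/kg = -68119 kJ/min
|Q| = 1135.3 kW = 4087.1 MJ/h

Q_c = 4090 MJ/h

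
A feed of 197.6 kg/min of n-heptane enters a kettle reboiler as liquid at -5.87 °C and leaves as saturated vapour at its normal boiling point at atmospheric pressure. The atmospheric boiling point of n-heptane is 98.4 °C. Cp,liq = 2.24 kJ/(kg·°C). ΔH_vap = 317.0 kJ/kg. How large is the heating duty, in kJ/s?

liquid -5.87→98.4 °C: 233.56 kJ/kg
vaporisation at 98.4 °C: 317 kJ/kg
Δh = 233.56 + 317 = 550.56 kJ/kg
Q = ṁ·Δh = 197.6 kg/min × 550.56 kJ/kg = 108790 kJ/min
|Q| = 1813.2 kW

Q = 1810 kJ/s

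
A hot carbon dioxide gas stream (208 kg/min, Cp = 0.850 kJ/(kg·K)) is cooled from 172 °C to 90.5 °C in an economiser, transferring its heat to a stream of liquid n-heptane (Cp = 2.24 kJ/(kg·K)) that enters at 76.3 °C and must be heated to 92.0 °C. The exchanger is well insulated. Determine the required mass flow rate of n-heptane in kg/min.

ṁ_c = 410 kg/min

Heat released by hot stream: Q = 208 × 0.850 × (172 − 90.5) = 14409 kJ/min
Energy balance on cold side (adiabatic exchanger): Q = ṁ_c·Cp_c·(T_c,out − T_c,in)
ṁ_c = 14409 / [2.24 × (92.0 − 76.3)] = 409.72 kg/min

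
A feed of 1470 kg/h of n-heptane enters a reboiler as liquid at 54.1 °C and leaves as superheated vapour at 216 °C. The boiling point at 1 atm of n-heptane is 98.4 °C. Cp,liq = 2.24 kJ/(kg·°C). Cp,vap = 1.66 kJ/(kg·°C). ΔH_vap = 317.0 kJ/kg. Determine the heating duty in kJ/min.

liquid 54.1→98.4 °C: 99.232 kJ/kg
vaporisation at 98.4 °C: 317 kJ/kg
vapour 98.4→216 °C: 195.22 kJ/kg
Δh = 99.232 + 317 + 195.22 = 611.45 kJ/kg
Q = ṁ·Δh = 1470 kg/h × 611.45 kJ/kg = 898830 kJ/h
|Q| = 249.67 kW = 14980 kJ/min

Q = 15000 kJ/min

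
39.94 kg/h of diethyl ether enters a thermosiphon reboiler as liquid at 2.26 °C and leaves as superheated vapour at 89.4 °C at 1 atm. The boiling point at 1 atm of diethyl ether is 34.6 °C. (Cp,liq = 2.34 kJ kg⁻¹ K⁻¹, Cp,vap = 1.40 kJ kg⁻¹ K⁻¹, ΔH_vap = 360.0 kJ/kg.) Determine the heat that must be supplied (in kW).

Q = 5.68 kW

liquid 2.26→34.6 °C: 75.676 kJ/kg
vaporisation at 34.6 °C: 360 kJ/kg
vapour 34.6→89.4 °C: 76.72 kJ/kg
Δh = 75.676 + 360 + 76.72 = 512.4 kJ/kg
Q = ṁ·Δh = 39.94 kg/h × 512.4 kJ/kg = 20465 kJ/h
|Q| = 5.6847 kW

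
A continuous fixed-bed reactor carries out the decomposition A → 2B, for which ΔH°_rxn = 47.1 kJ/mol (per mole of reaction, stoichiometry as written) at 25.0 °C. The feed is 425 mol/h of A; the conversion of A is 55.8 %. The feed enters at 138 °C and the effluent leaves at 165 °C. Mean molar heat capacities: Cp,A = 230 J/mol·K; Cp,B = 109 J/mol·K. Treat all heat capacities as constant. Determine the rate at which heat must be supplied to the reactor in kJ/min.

Extent of reaction ξ = 0.558 × 425 = 237.15 mol/h
Reaction term: ξ·ΔH°_rxn = 237.15 × 47.1 = 11170 kJ/h
Sensible, feed 138→25 °C: -11046 kJ/h
Outlet flows (mol/h): A 187.85, B 474.3
Sensible, products 25→165 °C: 13287 kJ/h
Q = ΔH = 13411 kJ/h = 3.7252 kW
Heat supplied = 223.51 kJ/min

Q_in = 224 kJ/min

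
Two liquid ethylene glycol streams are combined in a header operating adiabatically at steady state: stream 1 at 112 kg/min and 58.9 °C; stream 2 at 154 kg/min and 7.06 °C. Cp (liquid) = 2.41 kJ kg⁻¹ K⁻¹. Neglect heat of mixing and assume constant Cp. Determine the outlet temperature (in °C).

Energy balance with Q = 0: Σ ṁᵢCp,ᵢ(T_out − Tᵢ) = 0
T_out = Σ ṁᵢCp,ᵢTᵢ / Σ ṁᵢCp,ᵢ
      = 18519 / 641.06 = 28.887 °C

T_out = 28.9 °C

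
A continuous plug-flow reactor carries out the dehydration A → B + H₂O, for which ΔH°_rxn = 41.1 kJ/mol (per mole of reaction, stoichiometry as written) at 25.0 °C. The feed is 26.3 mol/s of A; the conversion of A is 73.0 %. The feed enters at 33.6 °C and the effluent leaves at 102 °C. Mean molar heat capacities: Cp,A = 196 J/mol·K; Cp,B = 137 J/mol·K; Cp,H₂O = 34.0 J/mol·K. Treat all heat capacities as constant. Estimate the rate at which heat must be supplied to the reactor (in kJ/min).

Q_in = 66300 kJ/min

Extent of reaction ξ = 0.730 × 26.3 = 19.199 mol/s
Reaction term: ξ·ΔH°_rxn = 19.199 × 41.1 = 789.08 kJ/s
Sensible, feed 33.6→25 °C: -44.331 kJ/s
Outlet flows (mol/s): A 7.101, B 19.199, H₂O 19.199
Sensible, products 25→102 °C: 359.96 kJ/s
Q = ΔH = 1104.7 kJ/s = 1104.7 kW
Heat supplied = 66283 kJ/min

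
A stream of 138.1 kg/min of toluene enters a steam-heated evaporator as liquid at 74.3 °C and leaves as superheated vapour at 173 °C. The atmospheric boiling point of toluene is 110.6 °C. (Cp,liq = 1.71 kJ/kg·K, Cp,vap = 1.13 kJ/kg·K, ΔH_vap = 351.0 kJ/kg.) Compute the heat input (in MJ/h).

Q = 4010 MJ/h

liquid 74.3→110.6 °C: 62.073 kJ/kg
vaporisation at 110.6 °C: 351 kJ/kg
vapour 110.6→173 °C: 70.512 kJ/kg
Δh = 62.073 + 351 + 70.512 = 483.58 kJ/kg
Q = ṁ·Δh = 138.1 kg/min × 483.58 kJ/kg = 66783 kJ/min
|Q| = 1113.1 kW = 4007 MJ/h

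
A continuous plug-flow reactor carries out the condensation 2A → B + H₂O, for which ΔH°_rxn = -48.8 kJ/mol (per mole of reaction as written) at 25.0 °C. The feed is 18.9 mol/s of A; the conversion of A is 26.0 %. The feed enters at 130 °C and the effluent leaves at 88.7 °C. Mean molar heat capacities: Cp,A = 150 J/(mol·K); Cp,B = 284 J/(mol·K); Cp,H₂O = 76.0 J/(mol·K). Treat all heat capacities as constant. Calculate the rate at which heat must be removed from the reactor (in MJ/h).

Extent of reaction ξ = 0.260 × 18.9 / 2 = 2.457 mol/s
Reaction term: ξ·ΔH°_rxn = 2.457 × -48.8 = -119.9 kJ/s
Sensible, feed 130→25 °C: -297.68 kJ/s
Outlet flows (mol/s): A 13.986, B 2.457, H₂O 2.457
Sensible, products 25→88.7 °C: 189.98 kJ/s
Q = ΔH = -227.6 kJ/s = -227.6 kW
Heat removed = 819.35 MJ/h

Q_out = 819 MJ/h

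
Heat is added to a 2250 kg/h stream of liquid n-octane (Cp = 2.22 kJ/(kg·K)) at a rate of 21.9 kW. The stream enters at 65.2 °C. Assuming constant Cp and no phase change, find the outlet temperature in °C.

Q = 21.9 kW = 78840 kJ/h
ΔT = Q/(ṁ·Cp) = 78840/(2250×2.22) = 15.784 K
T_out = 65.2 + 15.784 = 80.984 °C

T_out = 81.0 °C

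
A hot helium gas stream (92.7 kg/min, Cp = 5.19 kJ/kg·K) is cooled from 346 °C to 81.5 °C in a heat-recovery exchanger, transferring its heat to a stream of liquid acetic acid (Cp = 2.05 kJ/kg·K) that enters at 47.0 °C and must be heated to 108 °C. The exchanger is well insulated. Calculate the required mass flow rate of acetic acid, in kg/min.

Heat released by hot stream: Q = 92.7 × 5.19 × (346 − 81.5) = 127250 kJ/min
Energy balance on cold side (adiabatic exchanger): Q = ṁ_c·Cp_c·(T_c,out − T_c,in)
ṁ_c = 127250 / [2.05 × (108 − 47.0)] = 1017.6 kg/min

ṁ_c = 1020 kg/min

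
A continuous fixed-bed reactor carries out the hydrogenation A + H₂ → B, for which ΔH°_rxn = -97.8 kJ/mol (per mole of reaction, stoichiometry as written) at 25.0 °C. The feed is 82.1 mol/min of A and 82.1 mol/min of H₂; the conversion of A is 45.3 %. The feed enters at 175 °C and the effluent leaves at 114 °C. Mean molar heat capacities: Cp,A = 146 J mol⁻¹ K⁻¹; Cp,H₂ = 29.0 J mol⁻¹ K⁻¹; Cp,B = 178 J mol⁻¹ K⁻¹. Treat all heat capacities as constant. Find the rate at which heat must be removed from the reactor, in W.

Q_out = 75100 W

Extent of reaction ξ = 0.453 × 82.1 = 37.191 mol/min
Reaction term: ξ·ΔH°_rxn = 37.191 × -97.8 = -3637.3 kJ/min
Sensible, feed 175→25 °C: -2155.1 kJ/min
Outlet flows (mol/min): A 44.909, H₂ 44.909, B 37.191
Sensible, products 25→114 °C: 1288.6 kJ/min
Q = ΔH = -4503.8 kJ/min = -75.063 kW
Heat removed = 75063 W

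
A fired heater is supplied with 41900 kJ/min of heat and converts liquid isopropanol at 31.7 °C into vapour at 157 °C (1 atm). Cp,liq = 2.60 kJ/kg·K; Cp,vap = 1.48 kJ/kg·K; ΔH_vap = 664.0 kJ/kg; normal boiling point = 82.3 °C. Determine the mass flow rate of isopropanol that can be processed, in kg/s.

ṁ = 0.771 kg/s

Δh = 2.60×(82.3−31.7) + 664.0 + 1.48×(157−82.3) = 906.12 kJ/kg
Q = 41900 kJ/min = 698.33 kJ/s = 698.33 kJ/s
ṁ = Q/Δh = 698.33 / 906.12 = 0.77069 kg/s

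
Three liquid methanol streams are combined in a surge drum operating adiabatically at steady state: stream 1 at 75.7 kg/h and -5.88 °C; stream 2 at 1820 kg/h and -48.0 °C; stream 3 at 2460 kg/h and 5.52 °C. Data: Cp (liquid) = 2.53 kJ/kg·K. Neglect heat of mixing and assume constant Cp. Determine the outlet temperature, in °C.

T_out = -17.0 °C

No heat crosses the boundary, so H_out = H_in.
Σ ṁᵢCp,ᵢTᵢ = 75.7×2.53×-5.88 + 1820×2.53×-48.0 + 2460×2.53×5.52 = -187790
Σ ṁᵢCp,ᵢ = 75.7×2.53 + 1820×2.53 + 2460×2.53 = 11020
T_out = -187790 / 11020 = -17.041 °C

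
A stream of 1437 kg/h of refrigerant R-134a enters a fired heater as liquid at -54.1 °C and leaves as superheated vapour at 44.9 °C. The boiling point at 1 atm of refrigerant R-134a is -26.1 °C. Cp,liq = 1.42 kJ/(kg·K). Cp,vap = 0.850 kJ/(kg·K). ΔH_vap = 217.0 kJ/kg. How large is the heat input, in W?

liquid -54.1→-26.1 °C: 39.76 kJ/kg
vaporisation at -26.1 °C: 217 kJ/kg
vapour -26.1→44.9 °C: 60.35 kJ/kg
Δh = 39.76 + 217 + 60.35 = 317.11 kJ/kg
Q = ṁ·Δh = 1437 kg/h × 317.11 kJ/kg = 455690 kJ/h
|Q| = 126.58 kW = 126580 W

Q = 127000 W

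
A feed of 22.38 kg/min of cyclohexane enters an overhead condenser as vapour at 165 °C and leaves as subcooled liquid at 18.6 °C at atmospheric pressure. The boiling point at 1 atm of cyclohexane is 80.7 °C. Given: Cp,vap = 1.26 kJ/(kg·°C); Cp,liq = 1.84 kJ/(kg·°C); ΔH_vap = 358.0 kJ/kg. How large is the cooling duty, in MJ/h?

vapour 165→80.7 °C: -106.22 kJ/kg
condensation at 80.7 °C: -358 kJ/kg
liquid 80.7→18.6 °C: -114.26 kJ/kg
Δh = -106.22 + -358 + -114.26 = -578.48 kJ/kg
Q = ṁ·Δh = 22.38 kg/min × -578.48 kJ/kg = -12946 kJ/min
|Q| = 215.77 kW = 776.79 MJ/h

Q_c = 777 MJ/h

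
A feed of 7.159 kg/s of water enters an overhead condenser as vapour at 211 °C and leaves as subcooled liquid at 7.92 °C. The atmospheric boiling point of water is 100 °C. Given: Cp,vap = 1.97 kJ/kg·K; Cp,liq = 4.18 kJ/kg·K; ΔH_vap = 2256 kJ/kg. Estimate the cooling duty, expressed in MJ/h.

vapour 211→100 °C: -218.67 kJ/kg
condensation at 100 °C: -2256 kJ/kg
liquid 100→7.92 °C: -384.89 kJ/kg
Δh = -218.67 + -2256 + -384.89 = -2859.6 kJ/kg
Q = ṁ·Δh = 7.159 kg/s × -2859.6 kJ/kg = -20472 kJ/s
|Q| = 20472 kW = 73698 MJ/h

Q_c = 73700 MJ/h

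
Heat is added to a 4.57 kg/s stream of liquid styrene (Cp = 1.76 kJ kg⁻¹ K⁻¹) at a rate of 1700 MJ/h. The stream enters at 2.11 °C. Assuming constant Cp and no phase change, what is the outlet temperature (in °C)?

Q = 1700 MJ/h = 472.22 kJ/s
ΔT = Q/(ṁ·Cp) = 472.22/(4.57×1.76) = 58.711 K
T_out = 2.11 + 58.711 = 60.821 °C

T_out = 60.8 °C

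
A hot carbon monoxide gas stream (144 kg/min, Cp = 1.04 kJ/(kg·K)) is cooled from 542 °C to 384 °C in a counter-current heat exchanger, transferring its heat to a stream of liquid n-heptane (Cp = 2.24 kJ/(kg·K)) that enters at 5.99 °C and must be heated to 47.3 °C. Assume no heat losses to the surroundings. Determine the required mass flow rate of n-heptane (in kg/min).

ṁ_c = 256 kg/min

Heat released by hot stream: Q = 144 × 1.04 × (542 − 384) = 23662 kJ/min
Energy balance on cold side (adiabatic exchanger): Q = ṁ_c·Cp_c·(T_c,out − T_c,in)
ṁ_c = 23662 / [2.24 × (47.3 − 5.99)] = 255.71 kg/min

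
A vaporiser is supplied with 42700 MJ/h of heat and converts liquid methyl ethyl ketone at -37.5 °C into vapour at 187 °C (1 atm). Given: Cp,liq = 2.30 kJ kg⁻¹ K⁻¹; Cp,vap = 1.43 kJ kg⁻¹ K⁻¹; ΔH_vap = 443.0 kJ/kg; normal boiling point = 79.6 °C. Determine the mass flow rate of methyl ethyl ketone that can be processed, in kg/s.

ṁ = 13.7 kg/s

Δh = 2.30×(79.6−-37.5) + 443.0 + 1.43×(187−79.6) = 865.91 kJ/kg
Q = 42700 MJ/h = 11861 kJ/s = 11861 kJ/s
ṁ = Q/Δh = 11861 / 865.91 = 13.698 kg/s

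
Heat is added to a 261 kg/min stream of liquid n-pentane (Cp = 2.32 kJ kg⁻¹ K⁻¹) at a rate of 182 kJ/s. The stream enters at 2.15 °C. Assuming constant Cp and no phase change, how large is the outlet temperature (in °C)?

T_out = 20.2 °C

Q = 182 kJ/s = 10920 kJ/min
ΔT = Q/(ṁ·Cp) = 10920/(261×2.32) = 18.034 K
T_out = 2.15 + 18.034 = 20.184 °C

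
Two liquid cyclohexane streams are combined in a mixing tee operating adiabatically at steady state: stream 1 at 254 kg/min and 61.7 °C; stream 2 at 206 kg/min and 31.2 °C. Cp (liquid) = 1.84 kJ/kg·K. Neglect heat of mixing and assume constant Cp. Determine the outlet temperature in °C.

T_out = 48.0 °C

Adiabatic, steady state ⇒ Σ ṁᵢCp,ᵢ(T_out − Tᵢ) = 0
T_out = Σ ṁᵢCp,ᵢTᵢ / Σ ṁᵢCp,ᵢ
      = 40662 / 846.4 = 48.041 °C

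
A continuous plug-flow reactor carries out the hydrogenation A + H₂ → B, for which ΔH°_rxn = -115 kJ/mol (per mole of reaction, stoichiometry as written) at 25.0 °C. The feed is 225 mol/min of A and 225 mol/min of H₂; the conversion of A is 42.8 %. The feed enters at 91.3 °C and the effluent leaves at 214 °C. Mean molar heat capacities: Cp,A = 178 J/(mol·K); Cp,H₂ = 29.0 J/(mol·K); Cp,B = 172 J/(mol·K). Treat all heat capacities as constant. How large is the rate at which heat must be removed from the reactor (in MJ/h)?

Extent of reaction ξ = 0.428 × 225 = 96.3 mol/min
Reaction term: ξ·ΔH°_rxn = 96.3 × -115 = -11074 kJ/min
Sensible, feed 91.3→25 °C: -3087.9 kJ/min
Outlet flows (mol/min): A 128.7, H₂ 128.7, B 96.3
Sensible, products 25→214 °C: 8165.7 kJ/min
Q = ΔH = -5996.8 kJ/min = -99.946 kW
Heat removed = 359.81 MJ/h

Q_out = 360 MJ/h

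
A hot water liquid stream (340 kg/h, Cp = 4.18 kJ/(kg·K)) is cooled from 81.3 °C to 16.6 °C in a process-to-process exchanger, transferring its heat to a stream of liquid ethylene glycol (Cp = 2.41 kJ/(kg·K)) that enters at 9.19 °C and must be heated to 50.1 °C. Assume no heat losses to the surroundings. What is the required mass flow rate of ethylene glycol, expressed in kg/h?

ṁ_c = 933 kg/h

Heat released by hot stream: Q = 340 × 4.18 × (81.3 − 16.6) = 91952 kJ/h
Energy balance on cold side (adiabatic exchanger): Q = ṁ_c·Cp_c·(T_c,out − T_c,in)
ṁ_c = 91952 / [2.41 × (50.1 − 9.19)] = 932.64 kg/h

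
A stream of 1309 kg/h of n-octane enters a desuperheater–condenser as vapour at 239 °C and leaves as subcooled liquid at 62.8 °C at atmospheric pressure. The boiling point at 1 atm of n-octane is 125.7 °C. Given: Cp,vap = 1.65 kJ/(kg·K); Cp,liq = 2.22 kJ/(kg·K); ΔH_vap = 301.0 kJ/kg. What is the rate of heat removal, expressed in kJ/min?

Q_c = 13700 kJ/min

vapour 239→125.7 °C: -186.94 kJ/kg
condensation at 125.7 °C: -301 kJ/kg
liquid 125.7→62.8 °C: -139.64 kJ/kg
Δh = -186.94 + -301 + -139.64 = -627.58 kJ/kg
Q = ṁ·Δh = 1309 kg/h × -627.58 kJ/kg = -821510 kJ/h
|Q| = 228.2 kW = 13692 kJ/min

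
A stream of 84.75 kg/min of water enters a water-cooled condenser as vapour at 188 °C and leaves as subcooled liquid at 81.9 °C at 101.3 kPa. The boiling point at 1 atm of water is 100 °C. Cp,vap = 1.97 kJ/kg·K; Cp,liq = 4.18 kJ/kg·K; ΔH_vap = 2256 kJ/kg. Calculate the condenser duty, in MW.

Q_c = 3.54 MW

vapour 188→100 °C: -173.36 kJ/kg
condensation at 100 °C: -2256 kJ/kg
liquid 100→81.9 °C: -75.658 kJ/kg
Δh = -173.36 + -2256 + -75.658 = -2505 kJ/kg
Q = ṁ·Δh = 84.75 kg/min × -2505 kJ/kg = -212300 kJ/min
|Q| = 3538.3 kW = 3.5383 MW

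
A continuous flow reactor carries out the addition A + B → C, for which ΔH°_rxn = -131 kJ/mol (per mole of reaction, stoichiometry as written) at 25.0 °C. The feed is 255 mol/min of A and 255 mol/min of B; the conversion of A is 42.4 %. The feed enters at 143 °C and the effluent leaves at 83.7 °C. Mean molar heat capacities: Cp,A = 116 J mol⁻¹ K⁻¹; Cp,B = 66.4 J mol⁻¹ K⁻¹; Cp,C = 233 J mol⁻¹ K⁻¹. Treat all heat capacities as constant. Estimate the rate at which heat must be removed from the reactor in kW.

Q_out = 277 kW

Extent of reaction ξ = 0.424 × 255 = 108.12 mol/min
Reaction term: ξ·ΔH°_rxn = 108.12 × -131 = -14164 kJ/min
Sensible, feed 143→25 °C: -5488.4 kJ/min
Outlet flows (mol/min): A 146.88, B 146.88, C 108.12
Sensible, products 25→83.7 °C: 3051.4 kJ/min
Q = ΔH = -16601 kJ/min = -276.68 kW
Heat removed = 276.68 kW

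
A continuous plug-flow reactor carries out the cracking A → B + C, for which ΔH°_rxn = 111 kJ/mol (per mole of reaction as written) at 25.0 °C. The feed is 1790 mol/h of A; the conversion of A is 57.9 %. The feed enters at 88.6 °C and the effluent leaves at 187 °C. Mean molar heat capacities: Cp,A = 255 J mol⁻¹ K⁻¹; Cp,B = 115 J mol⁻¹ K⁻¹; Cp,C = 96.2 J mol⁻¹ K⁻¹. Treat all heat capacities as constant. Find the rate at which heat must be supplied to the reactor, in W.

Extent of reaction ξ = 0.579 × 1790 = 1036.4 mol/h
Reaction term: ξ·ΔH°_rxn = 1036.4 × 111 = 115040 kJ/h
Sensible, feed 88.6→25 °C: -29030 kJ/h
Outlet flows (mol/h): A 753.59, B 1036.4, C 1036.4
Sensible, products 25→187 °C: 66591 kJ/h
Q = ΔH = 152600 kJ/h = 42.39 kW
Heat supplied = 42390 W

Q_in = 42400 W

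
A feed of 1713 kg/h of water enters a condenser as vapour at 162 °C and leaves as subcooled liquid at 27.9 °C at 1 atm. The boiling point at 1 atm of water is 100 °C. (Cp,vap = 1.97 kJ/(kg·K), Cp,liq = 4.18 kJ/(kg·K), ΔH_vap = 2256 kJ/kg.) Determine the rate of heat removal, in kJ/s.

vapour 162→100 °C: -122.14 kJ/kg
condensation at 100 °C: -2256 kJ/kg
liquid 100→27.9 °C: -301.38 kJ/kg
Δh = -122.14 + -2256 + -301.38 = -2679.5 kJ/kg
Q = ṁ·Δh = 1713 kg/h × -2679.5 kJ/kg = -4.59e+06 kJ/h
|Q| = 1275 kW

Q_c = 1280 kJ/s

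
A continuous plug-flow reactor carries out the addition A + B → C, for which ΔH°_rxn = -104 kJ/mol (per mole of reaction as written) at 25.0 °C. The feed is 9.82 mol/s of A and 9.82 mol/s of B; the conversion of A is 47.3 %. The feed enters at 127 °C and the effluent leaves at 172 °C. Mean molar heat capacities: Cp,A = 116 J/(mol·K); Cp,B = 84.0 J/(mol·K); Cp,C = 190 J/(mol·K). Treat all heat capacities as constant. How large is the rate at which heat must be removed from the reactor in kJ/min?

Extent of reaction ξ = 0.473 × 9.82 = 4.6449 mol/s
Reaction term: ξ·ΔH°_rxn = 4.6449 × -104 = -483.07 kJ/s
Sensible, feed 127→25 °C: -200.33 kJ/s
Outlet flows (mol/s): A 5.1751, B 5.1751, C 4.6449
Sensible, products 25→172 °C: 281.88 kJ/s
Q = ΔH = -401.51 kJ/s = -401.51 kW
Heat removed = 24091 kJ/min

Q_out = 24100 kJ/min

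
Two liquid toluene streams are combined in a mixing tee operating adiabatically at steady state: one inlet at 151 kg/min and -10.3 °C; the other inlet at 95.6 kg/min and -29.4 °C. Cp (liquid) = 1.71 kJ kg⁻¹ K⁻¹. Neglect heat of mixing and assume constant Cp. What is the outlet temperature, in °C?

T_out = -17.7 °C

Adiabatic, steady state ⇒ Σ ṁᵢCp,ᵢ(T_out − Tᵢ) = 0
T_out = Σ ṁᵢCp,ᵢTᵢ / Σ ṁᵢCp,ᵢ
      = -7465.8 / 421.69 = -17.705 °C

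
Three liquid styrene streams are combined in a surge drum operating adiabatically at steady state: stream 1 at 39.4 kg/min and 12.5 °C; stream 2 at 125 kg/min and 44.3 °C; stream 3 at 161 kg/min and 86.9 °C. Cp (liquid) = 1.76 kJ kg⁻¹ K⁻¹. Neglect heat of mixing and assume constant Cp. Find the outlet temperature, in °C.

T_out = 61.5 °C

Adiabatic, steady state ⇒ Σ ṁᵢCp,ᵢ(T_out − Tᵢ) = 0
T_out = Σ ṁᵢCp,ᵢTᵢ / Σ ṁᵢCp,ᵢ
      = 35237 / 572.7 = 61.527 °C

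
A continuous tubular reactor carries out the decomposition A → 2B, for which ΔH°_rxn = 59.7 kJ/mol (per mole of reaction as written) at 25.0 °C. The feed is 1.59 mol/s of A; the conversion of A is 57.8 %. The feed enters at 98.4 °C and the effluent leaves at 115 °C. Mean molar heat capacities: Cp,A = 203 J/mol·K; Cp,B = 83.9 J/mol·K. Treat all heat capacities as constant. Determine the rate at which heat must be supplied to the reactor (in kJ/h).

Extent of reaction ξ = 0.578 × 1.59 = 0.91902 mol/s
Reaction term: ξ·ΔH°_rxn = 0.91902 × 59.7 = 54.865 kJ/s
Sensible, feed 98.4→25 °C: -23.691 kJ/s
Outlet flows (mol/s): A 0.67098, B 1.838
Sensible, products 25→115 °C: 26.138 kJ/s
Q = ΔH = 57.312 kJ/s = 57.312 kW
Heat supplied = 206320 kJ/h

Q_in = 206000 kJ/h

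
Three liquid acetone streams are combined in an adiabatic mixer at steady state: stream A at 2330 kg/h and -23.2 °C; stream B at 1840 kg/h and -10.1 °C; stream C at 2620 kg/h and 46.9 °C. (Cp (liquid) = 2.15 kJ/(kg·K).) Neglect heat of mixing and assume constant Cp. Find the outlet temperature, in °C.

Energy balance with Q = 0: Σ ṁᵢCp,ᵢ(T_out − Tᵢ) = 0
T_out = Σ ṁᵢCp,ᵢTᵢ / Σ ṁᵢCp,ᵢ
      = 108010 / 14598 = 7.3988 °C

T_out = 7.40 °C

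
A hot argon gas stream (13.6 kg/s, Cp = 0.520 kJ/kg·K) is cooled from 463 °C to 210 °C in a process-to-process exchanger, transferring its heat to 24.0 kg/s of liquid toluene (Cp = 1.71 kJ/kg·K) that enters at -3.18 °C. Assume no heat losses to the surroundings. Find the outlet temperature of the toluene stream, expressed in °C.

T_c,out = 40.4 °C

Heat released by hot stream: Q = 13.6 × 0.520 × (463 − 210) = 1789.2 kJ/s
Energy balance on cold side (adiabatic exchanger): Q = ṁ_c·Cp_c·(T_c,out − T_c,in)
T_c,out = -3.18 + 1789.2/(24.0 × 1.71) = 40.417 °C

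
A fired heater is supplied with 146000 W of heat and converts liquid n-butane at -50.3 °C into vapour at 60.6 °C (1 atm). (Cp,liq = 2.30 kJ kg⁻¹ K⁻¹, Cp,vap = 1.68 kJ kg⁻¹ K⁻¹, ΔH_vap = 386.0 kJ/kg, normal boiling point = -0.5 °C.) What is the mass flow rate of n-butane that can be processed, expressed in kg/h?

ṁ = 871 kg/h

Δh = 2.30×(-0.5−-50.3) + 386.0 + 1.68×(60.6−-0.5) = 603.19 kJ/kg
Q = 146000 W = 146 kJ/s = 525600 kJ/h
ṁ = Q/Δh = 525600 / 603.19 = 871.37 kg/h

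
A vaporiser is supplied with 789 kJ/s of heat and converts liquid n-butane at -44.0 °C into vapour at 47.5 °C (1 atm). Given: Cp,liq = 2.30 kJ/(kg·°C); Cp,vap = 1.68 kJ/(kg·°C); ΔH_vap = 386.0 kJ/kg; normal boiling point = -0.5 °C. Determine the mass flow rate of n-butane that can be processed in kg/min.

Δh = 2.30×(-0.5−-44.0) + 386.0 + 1.68×(47.5−-0.5) = 566.69 kJ/kg
Q = 789 kJ/s = 789 kJ/s = 47340 kJ/min
ṁ = Q/Δh = 47340 / 566.69 = 83.538 kg/min

ṁ = 83.5 kg/min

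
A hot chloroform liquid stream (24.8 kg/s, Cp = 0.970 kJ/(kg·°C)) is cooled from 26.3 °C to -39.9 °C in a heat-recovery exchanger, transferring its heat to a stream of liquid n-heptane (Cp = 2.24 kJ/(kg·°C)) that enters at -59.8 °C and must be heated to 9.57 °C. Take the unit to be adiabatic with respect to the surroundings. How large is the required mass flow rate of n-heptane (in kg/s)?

Heat released by hot stream: Q = 24.8 × 0.970 × (26.3 − -39.9) = 1592.5 kJ/s
Energy balance on cold side (adiabatic exchanger): Q = ṁ_c·Cp_c·(T_c,out − T_c,in)
ṁ_c = 1592.5 / [2.24 × (9.57 − -59.8)] = 10.249 kg/s

ṁ_c = 10.2 kg/s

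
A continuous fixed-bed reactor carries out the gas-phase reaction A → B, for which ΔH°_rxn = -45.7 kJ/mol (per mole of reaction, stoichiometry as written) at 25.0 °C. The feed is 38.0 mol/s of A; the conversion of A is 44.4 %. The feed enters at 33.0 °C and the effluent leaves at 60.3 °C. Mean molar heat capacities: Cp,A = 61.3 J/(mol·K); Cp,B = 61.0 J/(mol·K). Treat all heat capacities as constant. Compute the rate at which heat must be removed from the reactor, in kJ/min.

Q_out = 42500 kJ/min

Extent of reaction ξ = 0.444 × 38.0 = 16.872 mol/s
Reaction term: ξ·ΔH°_rxn = 16.872 × -45.7 = -771.05 kJ/s
Sensible, feed 33.0→25 °C: -18.635 kJ/s
Outlet flows (mol/s): A 21.128, B 16.872
Sensible, products 25→60.3 °C: 82.049 kJ/s
Q = ΔH = -707.64 kJ/s = -707.64 kW
Heat removed = 42458 kJ/min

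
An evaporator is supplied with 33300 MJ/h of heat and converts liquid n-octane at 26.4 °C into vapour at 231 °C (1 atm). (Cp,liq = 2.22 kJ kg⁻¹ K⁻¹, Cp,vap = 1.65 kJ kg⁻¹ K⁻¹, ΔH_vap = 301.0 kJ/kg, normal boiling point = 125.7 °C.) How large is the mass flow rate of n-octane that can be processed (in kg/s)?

ṁ = 13.3 kg/s

Δh = 2.22×(125.7−26.4) + 301.0 + 1.65×(231−125.7) = 695.19 kJ/kg
Q = 33300 MJ/h = 9250 kJ/s = 9250 kJ/s
ṁ = Q/Δh = 9250 / 695.19 = 13.306 kg/s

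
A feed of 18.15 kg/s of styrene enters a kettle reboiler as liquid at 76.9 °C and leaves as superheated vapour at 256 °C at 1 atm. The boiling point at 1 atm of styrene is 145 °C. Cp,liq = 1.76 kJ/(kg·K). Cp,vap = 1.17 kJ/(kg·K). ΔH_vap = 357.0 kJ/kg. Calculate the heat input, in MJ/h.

liquid 76.9→145 °C: 119.86 kJ/kg
vaporisation at 145 °C: 357 kJ/kg
vapour 145→256 °C: 129.87 kJ/kg
Δh = 119.86 + 357 + 129.87 = 606.73 kJ/kg
Q = ṁ·Δh = 18.15 kg/s × 606.73 kJ/kg = 11012 kJ/s
|Q| = 11012 kW = 39643 MJ/h

Q = 39600 MJ/h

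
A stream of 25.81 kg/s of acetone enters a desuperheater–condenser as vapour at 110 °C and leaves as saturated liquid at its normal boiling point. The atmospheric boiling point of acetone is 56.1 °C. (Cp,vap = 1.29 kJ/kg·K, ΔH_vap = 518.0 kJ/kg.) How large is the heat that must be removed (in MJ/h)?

vapour 110→56.1 °C: -69.531 kJ/kg
condensation at 56.1 °C: -518 kJ/kg
Δh = -69.531 + -518 = -587.53 kJ/kg
Q = ṁ·Δh = 25.81 kg/s × -587.53 kJ/kg = -15164 kJ/s
|Q| = 15164 kW = 54591 MJ/h

Q_c = 54600 MJ/h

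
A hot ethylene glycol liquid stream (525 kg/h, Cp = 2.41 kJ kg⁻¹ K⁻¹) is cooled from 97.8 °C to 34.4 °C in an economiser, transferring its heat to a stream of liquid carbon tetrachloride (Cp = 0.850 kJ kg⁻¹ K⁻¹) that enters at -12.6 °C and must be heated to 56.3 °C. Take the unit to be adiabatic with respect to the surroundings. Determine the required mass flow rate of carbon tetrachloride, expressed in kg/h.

ṁ_c = 1370 kg/h

Heat released by hot stream: Q = 525 × 2.41 × (97.8 − 34.4) = 80217 kJ/h
Energy balance on cold side (adiabatic exchanger): Q = ṁ_c·Cp_c·(T_c,out − T_c,in)
ṁ_c = 80217 / [0.850 × (56.3 − -12.6)] = 1369.7 kg/h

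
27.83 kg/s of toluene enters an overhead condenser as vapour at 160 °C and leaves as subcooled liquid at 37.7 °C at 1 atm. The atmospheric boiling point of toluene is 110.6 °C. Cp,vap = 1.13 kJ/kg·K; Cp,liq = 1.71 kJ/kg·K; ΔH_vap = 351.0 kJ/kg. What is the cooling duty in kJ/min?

Q_c = 887000 kJ/min

vapour 160→110.6 °C: -55.822 kJ/kg
condensation at 110.6 °C: -351 kJ/kg
liquid 110.6→37.7 °C: -124.66 kJ/kg
Δh = -55.822 + -351 + -124.66 = -531.48 kJ/kg
Q = ṁ·Δh = 27.83 kg/s × -531.48 kJ/kg = -14791 kJ/s
|Q| = 14791 kW = 887470 kJ/min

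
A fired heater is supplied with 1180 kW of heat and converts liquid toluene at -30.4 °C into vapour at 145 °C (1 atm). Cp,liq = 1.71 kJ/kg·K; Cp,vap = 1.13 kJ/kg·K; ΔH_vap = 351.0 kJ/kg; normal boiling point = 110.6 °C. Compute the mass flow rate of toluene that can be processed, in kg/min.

ṁ = 112 kg/min

Δh = 1.71×(110.6−-30.4) + 351.0 + 1.13×(145−110.6) = 630.98 kJ/kg
Q = 1180 kW = 1180 kJ/s = 70800 kJ/min
ṁ = Q/Δh = 70800 / 630.98 = 112.21 kg/min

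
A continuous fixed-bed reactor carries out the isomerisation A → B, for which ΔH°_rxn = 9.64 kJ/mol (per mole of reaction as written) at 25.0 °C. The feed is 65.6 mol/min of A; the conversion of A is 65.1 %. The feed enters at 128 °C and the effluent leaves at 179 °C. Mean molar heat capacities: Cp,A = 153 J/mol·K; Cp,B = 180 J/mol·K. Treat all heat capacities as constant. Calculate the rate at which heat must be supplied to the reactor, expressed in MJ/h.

Extent of reaction ξ = 0.651 × 65.6 = 42.706 mol/min
Reaction term: ξ·ΔH°_rxn = 42.706 × 9.64 = 411.68 kJ/min
Sensible, feed 128→25 °C: -1033.8 kJ/min
Outlet flows (mol/min): A 22.894, B 42.706
Sensible, products 25→179 °C: 1723.2 kJ/min
Q = ΔH = 1101.1 kJ/min = 18.352 kW
Heat supplied = 66.068 MJ/h

Q_in = 66.1 MJ/h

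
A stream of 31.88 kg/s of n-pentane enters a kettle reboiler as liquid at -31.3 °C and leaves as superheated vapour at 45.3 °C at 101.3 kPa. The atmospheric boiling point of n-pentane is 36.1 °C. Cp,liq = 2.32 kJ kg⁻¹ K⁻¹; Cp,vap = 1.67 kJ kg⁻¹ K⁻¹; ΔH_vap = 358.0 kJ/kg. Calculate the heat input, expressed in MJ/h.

liquid -31.3→36.1 °C: 156.37 kJ/kg
vaporisation at 36.1 °C: 358 kJ/kg
vapour 36.1→45.3 °C: 15.364 kJ/kg
Δh = 156.37 + 358 + 15.364 = 529.73 kJ/kg
Q = ṁ·Δh = 31.88 kg/s × 529.73 kJ/kg = 16888 kJ/s
|Q| = 16888 kW = 60796 MJ/h

Q = 60800 MJ/h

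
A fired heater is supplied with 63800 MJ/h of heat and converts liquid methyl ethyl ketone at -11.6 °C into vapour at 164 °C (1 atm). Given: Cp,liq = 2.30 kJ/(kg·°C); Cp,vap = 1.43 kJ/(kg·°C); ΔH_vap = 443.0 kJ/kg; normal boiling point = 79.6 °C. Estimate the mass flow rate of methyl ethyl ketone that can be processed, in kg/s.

ṁ = 22.9 kg/s

Δh = 2.30×(79.6−-11.6) + 443.0 + 1.43×(164−79.6) = 773.45 kJ/kg
Q = 63800 MJ/h = 17722 kJ/s = 17722 kJ/s
ṁ = Q/Δh = 17722 / 773.45 = 22.913 kg/s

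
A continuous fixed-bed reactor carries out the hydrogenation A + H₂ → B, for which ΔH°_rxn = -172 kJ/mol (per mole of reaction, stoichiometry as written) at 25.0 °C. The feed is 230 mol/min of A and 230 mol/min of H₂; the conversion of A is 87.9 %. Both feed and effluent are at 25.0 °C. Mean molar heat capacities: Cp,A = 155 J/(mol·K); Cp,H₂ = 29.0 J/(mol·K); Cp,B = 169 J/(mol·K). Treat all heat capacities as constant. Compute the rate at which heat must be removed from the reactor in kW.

Q_out = 580 kW

Extent of reaction ξ = 0.879 × 230 = 202.17 mol/min
Reaction term: ξ·ΔH°_rxn = 202.17 × -172 = -34773 kJ/min
Q = ΔH = -34773 kJ/min = -579.55 kW
Heat removed = 579.55 kW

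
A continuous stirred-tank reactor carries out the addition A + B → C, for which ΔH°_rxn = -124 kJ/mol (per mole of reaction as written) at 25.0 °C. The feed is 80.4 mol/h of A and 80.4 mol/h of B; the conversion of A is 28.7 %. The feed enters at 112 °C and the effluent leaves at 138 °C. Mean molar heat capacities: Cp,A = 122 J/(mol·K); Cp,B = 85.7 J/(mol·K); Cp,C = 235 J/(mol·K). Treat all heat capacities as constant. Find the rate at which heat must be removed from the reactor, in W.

Q_out = 654 W

Extent of reaction ξ = 0.287 × 80.4 = 23.075 mol/h
Reaction term: ξ·ΔH°_rxn = 23.075 × -124 = -2861.3 kJ/h
Sensible, feed 112→25 °C: -1452.8 kJ/h
Outlet flows (mol/h): A 57.325, B 57.325, C 23.075
Sensible, products 25→138 °C: 1958.2 kJ/h
Q = ΔH = -2355.9 kJ/h = -0.65442 kW
Heat removed = 654.42 W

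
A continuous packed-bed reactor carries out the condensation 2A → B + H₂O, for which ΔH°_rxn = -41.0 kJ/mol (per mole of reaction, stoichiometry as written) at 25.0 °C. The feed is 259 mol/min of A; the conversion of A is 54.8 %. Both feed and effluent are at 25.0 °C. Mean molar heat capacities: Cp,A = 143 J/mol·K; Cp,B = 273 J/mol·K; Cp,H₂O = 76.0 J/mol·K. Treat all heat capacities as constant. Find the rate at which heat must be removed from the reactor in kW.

Extent of reaction ξ = 0.548 × 259 / 2 = 70.966 mol/min
Reaction term: ξ·ΔH°_rxn = 70.966 × -41.0 = -2909.6 kJ/min
Q = ΔH = -2909.6 kJ/min = -48.493 kW
Heat removed = 48.493 kW

Q_out = 48.5 kW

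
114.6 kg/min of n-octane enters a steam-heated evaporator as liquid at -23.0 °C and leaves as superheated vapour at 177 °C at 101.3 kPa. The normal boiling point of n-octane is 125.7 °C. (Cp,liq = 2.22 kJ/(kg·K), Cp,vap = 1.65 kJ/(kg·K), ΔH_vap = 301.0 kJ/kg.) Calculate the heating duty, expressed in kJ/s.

liquid -23.0→125.7 °C: 330.11 kJ/kg
vaporisation at 125.7 °C: 301 kJ/kg
vapour 125.7→177 °C: 84.645 kJ/kg
Δh = 330.11 + 301 + 84.645 = 715.76 kJ/kg
Q = ṁ·Δh = 114.6 kg/min × 715.76 kJ/kg = 82026 kJ/min
|Q| = 1367.1 kW

Q = 1370 kJ/s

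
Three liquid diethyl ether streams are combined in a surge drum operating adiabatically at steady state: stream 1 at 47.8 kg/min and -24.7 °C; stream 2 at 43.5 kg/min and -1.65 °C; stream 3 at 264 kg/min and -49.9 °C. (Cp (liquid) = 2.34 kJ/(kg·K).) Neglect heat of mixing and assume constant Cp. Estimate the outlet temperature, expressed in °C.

No heat crosses the boundary, so H_out = H_in.
Σ ṁᵢCp,ᵢTᵢ = 47.8×2.34×-24.7 + 43.5×2.34×-1.65 + 264×2.34×-49.9 = -33757
Σ ṁᵢCp,ᵢ = 47.8×2.34 + 43.5×2.34 + 264×2.34 = 831.4
T_out = -33757 / 831.4 = -40.602 °C

T_out = -40.6 °C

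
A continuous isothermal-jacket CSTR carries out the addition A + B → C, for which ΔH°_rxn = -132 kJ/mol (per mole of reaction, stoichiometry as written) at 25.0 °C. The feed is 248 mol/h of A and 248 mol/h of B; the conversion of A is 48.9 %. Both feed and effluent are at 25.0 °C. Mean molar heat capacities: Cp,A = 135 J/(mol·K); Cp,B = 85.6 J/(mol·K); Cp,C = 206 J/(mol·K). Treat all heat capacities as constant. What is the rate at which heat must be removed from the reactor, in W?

Q_out = 4450 W

Extent of reaction ξ = 0.489 × 248 = 121.27 mol/h
Reaction term: ξ·ΔH°_rxn = 121.27 × -132 = -16008 kJ/h
Q = ΔH = -16008 kJ/h = -4.4466 kW
Heat removed = 4446.6 W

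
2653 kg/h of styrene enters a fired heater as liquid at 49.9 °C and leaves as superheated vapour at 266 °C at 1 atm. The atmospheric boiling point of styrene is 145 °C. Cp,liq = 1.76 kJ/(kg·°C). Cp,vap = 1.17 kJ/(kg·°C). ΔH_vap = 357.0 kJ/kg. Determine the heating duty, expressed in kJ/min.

liquid 49.9→145 °C: 167.38 kJ/kg
vaporisation at 145 °C: 357 kJ/kg
vapour 145→266 °C: 141.57 kJ/kg
Δh = 167.38 + 357 + 141.57 = 665.95 kJ/kg
Q = ṁ·Δh = 2653 kg/h × 665.95 kJ/kg = 1.7668e+06 kJ/h
|Q| = 490.77 kW = 29446 kJ/min

Q = 29400 kJ/min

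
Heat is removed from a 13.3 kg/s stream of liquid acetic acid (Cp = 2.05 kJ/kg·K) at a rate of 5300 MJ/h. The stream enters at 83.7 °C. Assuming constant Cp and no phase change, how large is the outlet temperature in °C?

Q = 5300 MJ/h = 1472.2 kJ/s
ΔT = Q/(ṁ·Cp) = 1472.2/(13.3×2.05) = 53.997 K
T_out = 83.7 − 53.997 = 29.703 °C

T_out = 29.7 °C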